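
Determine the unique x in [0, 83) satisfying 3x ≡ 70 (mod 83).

3⁻¹ ≡ 28 (mod 83) because 3·28 = 84 = 1·83 + 1.
So x ≡ 28·70 = 1960 ≡ 51 (mod 83).
Check: 3·51 = 153 = 1·83 + 70.

51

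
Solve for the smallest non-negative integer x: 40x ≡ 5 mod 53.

40⁻¹ ≡ 4 (mod 53) because 40·4 = 160 = 3·53 + 1.
Multiplying both sides by 4: x ≡ 4·5 = 20 ≡ 20 (mod 53).

20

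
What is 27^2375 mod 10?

3

Last digits of 7^n: 7, 9, 3, 1 (period 4).
2375 mod 4 = 3, so the last digit matches 7^3 = 3.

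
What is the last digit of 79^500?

1

Powers of 9 mod 10 repeat with period 2: 9, 1.
500 mod 2 = 0, so the last digit matches 9^2 = 1.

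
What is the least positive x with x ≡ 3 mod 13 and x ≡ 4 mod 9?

x ≡ 4 (mod 9) gives x ∈ {4, 13, 22, 31, 40, 49, 58, 67, …}.
The first of these with x mod 13 = 3 is 94.

94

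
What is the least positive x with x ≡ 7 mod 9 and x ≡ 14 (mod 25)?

214

x ≡ 7 (mod 9) gives x ∈ {7, 16, 25, 34, 43, 52, 61, 70, …}.
The first of these with x mod 25 = 14 is 214.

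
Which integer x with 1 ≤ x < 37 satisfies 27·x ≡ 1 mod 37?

37 = 1·27 + 10
27 = 2·10 + 7
10 = 1·7 + 3
7 = 2·3 + 1
3 = 3·1 + 0
Back-substituting gives 27·11 ≡ 1 (mod 37).

11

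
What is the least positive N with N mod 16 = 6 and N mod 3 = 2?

38

x ≡ 2 (mod 3) gives x ∈ {2, 5, 8, 11, 14, 17, 20, 23, …}.
The first of these with x mod 16 = 6 is 38.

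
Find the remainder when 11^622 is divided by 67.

4

Square-and-reduce mod 67: 11^1≡11, 11^2≡54, 11^4≡35, 11^8≡19, 11^16≡26, 11^32≡6, 11^64≡36, 11^128≡23, 11^256≡60, 11^512≡49.
622 = 2 + 4 + 8 + 32 + 64 + 512, so 11^622 ≡ 54·35·19·6·36·49 ≡ 4 (mod 67).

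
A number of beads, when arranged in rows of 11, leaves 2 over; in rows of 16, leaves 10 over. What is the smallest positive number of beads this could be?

90

x ≡ 2 (mod 11) gives x ∈ {2, 13, 24, 35, 46, 57, 68, 79, …}.
The first of these with x mod 16 = 10 is 90.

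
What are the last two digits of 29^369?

69

Successive squares of 29 mod 100: 29^1≡29, 29^2≡41, 29^4≡81, 29^8≡61, 29^16≡21, 29^32≡41, 29^64≡81, 29^128≡61, 29^256≡21.
Since 369 = 1 + 16 + 32 + 64 + 256 in binary, 29^369 ≡ 29·21·41·81·21 ≡ 69 (mod 100).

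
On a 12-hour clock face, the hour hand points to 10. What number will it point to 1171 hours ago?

3

Dividing 1171 by 12 gives quotient 97 and remainder 7.
10 − 7 → 3 on a 12-hour dial.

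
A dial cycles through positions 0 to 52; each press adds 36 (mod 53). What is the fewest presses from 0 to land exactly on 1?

28

36·28 = 1008 = 19·53 + 1, so 36⁻¹ ≡ 28 (mod 53).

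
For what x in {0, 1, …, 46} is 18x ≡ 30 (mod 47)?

18⁻¹ ≡ 34 (mod 47) because 18·34 = 612 = 13·47 + 1.
So x ≡ 34·30 = 1020 ≡ 33 (mod 47).
Check: 18·33 = 594 = 12·47 + 30.

33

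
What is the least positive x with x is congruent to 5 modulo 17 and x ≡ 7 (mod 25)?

107

x ≡ 5 (mod 17) gives x ∈ {5, 22, 39, 56, 73, 90, 107}.
The first of these with x mod 25 = 7 is 107.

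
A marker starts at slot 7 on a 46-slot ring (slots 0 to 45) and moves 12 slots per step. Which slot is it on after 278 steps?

31

278·12 = 3336.
3336 = 72·46 + 24, so 3336 mod 46 = 24.
(7 + 24) mod 46 = 31.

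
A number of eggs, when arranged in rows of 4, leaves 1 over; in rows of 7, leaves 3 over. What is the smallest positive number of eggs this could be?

17

Since 7·3 ≡ 1 (mod 4), take x = 3 + 7·((1−3)·3 mod 4) = 3 + 7·2 = 17.
Check: 17 mod 4 = 1, 17 mod 7 = 3.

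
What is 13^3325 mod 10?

3

Powers of 3 mod 10 repeat with period 4: 3, 9, 7, 1.
3325 leaves remainder 1 on division by 4, so 13^3325 ends in 3.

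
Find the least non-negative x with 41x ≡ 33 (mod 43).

5

41⁻¹ ≡ 21 (mod 43) because 41·21 = 861 = 20·43 + 1.
So x ≡ 21·33 = 693 ≡ 5 (mod 43).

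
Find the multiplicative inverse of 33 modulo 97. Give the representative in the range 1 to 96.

50

33·50 = 1650 = 17·97 + 1, so 33⁻¹ ≡ 50 (mod 97).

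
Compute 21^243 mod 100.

61

Square-and-reduce mod 100: 21^1≡21, 21^2≡41, 21^4≡81, 21^8≡61, 21^16≡21, 21^32≡41, 21^64≡81, 21^128≡61.
243 = 1 + 2 + 16 + 32 + 64 + 128, so 21^243 ≡ 21·41·21·41·81·61 ≡ 61 (mod 100).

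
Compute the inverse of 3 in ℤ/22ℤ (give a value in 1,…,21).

22 = 7·3 + 1
3 = 3·1 + 0
Back-substituting gives 3·15 ≡ 1 (mod 22).

15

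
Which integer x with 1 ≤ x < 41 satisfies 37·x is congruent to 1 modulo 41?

10

37·10 = 370 = 9·41 + 1, so 37⁻¹ ≡ 10 (mod 41).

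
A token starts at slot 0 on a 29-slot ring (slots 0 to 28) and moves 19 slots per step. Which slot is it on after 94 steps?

17

94·19 = 1786.
Dividing 1786 by 29 gives quotient 61 and remainder 17.
(0 + 17) mod 29 = 17.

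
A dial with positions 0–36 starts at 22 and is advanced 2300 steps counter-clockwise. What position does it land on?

16

Dividing 2300 by 37 gives quotient 62 and remainder 6.
(22 − 6) mod 37 = 16.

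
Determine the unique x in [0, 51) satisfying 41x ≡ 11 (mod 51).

4

41⁻¹ ≡ 5 (mod 51) because 41·5 = 205 = 4·51 + 1.
Multiplying both sides by 5: x ≡ 5·11 = 55 ≡ 4 (mod 51).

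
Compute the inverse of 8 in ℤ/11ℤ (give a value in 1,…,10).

7

8·7 = 56 = 5·11 + 1, so 8⁻¹ ≡ 7 (mod 11).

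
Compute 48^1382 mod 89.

5

Successive squares of 48 mod 89: 48^1≡48, 48^2≡79, 48^4≡11, 48^8≡32, 48^16≡45, 48^32≡67, 48^64≡39, 48^128≡8, 48^256≡64, 48^512≡2, 48^1024≡4.
1382 = 2 + 4 + 32 + 64 + 256 + 1024, so 48^1382 ≡ 79·11·67·39·64·4 ≡ 5 (mod 89).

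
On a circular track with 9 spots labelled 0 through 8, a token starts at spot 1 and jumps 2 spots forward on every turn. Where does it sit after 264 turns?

264·2 = 528.
528 mod 9 = 6 (since 58·9 = 522).
(1 + 6) mod 9 = 7.

7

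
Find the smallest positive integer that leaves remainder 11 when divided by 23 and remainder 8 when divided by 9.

Since 9·18 ≡ 1 (mod 23), take x = 8 + 9·((11−8)·18 mod 23) = 8 + 9·8 = 80.
Check: 80 mod 23 = 11, 80 mod 9 = 8.

80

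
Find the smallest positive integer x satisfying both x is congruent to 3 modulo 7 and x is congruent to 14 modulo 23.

129

Since 23·4 ≡ 1 (mod 7), take x = 14 + 23·((3−14)·4 mod 7) = 14 + 23·5 = 129.
Check: 129 mod 7 = 3, 129 mod 23 = 14.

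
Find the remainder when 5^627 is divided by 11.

3

Successive squares of 5 mod 11: 5^1≡5, 5^2≡3, 5^4≡9, 5^8≡4, 5^16≡5, 5^32≡3, 5^64≡9, 5^128≡4, 5^256≡5, 5^512≡3.
627 = 1 + 2 + 16 + 32 + 64 + 512, so 5^627 ≡ 5·3·5·3·9·3 ≡ 3 (mod 11).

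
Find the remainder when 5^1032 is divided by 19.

Successive squares of 5 mod 19: 5^1≡5, 5^2≡6, 5^4≡17, 5^8≡4, 5^16≡16, 5^32≡9, 5^64≡5, 5^128≡6, 5^256≡17, 5^512≡4, 5^1024≡16.
Since 1032 = 8 + 1024 in binary, 5^1032 ≡ 4·16 ≡ 7 (mod 19).

7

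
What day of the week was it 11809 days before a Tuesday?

11809 − 1687·7 = 0, so 11809 ≡ 0 (mod 7).
Tuesday − 0 days → Tuesday.

Tuesday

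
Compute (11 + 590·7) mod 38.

37

590·7 = 4130.
Dividing 4130 by 38 gives quotient 108 and remainder 26.
(11 + 26) mod 38 = 37.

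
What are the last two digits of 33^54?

29

Successive squares of 33 mod 100: 33^1≡33, 33^2≡89, 33^4≡21, 33^8≡41, 33^16≡81, 33^32≡61.
Since 54 = 2 + 4 + 16 + 32 in binary, 33^54 ≡ 89·21·81·61 ≡ 29 (mod 100).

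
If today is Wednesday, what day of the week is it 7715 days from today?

Thursday

7715 − 1102·7 = 1, so 7715 ≡ 1 (mod 7).
Wednesday + 1 day → Thursday.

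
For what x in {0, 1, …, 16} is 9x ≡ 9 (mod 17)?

The inverse of 9 mod 17 is 2 (since 9·2 = 18 ≡ 1).
Multiplying both sides by 2: x ≡ 2·9 = 18 ≡ 1 (mod 17).

1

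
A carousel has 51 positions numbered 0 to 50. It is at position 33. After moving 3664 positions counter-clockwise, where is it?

Dividing 3664 by 51 gives quotient 71 and remainder 43.
(33 − 43) mod 51 = 41.

41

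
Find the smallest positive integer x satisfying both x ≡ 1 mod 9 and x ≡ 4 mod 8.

28

Since 8·8 ≡ 1 (mod 9), take x = 4 + 8·((1−4)·8 mod 9) = 4 + 8·3 = 28.
Check: 28 mod 9 = 1, 28 mod 8 = 4.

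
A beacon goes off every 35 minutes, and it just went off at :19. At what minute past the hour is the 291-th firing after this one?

4

291·35 = 10185.
10185 − 169·60 = 45, so 10185 ≡ 45 (mod 60).
(19 + 45) mod 60 = 4.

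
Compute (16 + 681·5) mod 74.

681·5 = 3405.
3405 − 46·74 = 1, so 3405 ≡ 1 (mod 74).
(16 + 1) mod 74 = 17.

17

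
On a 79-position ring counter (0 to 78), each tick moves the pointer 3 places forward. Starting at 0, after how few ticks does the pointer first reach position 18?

The inverse of 3 mod 79 is 53 (since 3·53 = 159 ≡ 1).
Multiplying both sides by 53: x ≡ 53·18 = 954 ≡ 6 (mod 79).

6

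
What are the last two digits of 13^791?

37

Square-and-reduce mod 100: 13^1≡13, 13^2≡69, 13^4≡61, 13^8≡21, 13^16≡41, 13^32≡81, 13^64≡61, 13^128≡21, 13^256≡41, 13^512≡81.
Since 791 = 1 + 2 + 4 + 16 + 256 + 512 in binary, 13^791 ≡ 13·69·61·41·41·81 ≡ 37 (mod 100).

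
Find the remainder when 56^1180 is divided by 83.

11

Square-and-reduce mod 83: 56^1≡56, 56^2≡65, 56^4≡75, 56^8≡64, 56^16≡29, 56^32≡11, 56^64≡38, 56^128≡33, 56^256≡10, 56^512≡17, 56^1024≡40.
1180 = 4 + 8 + 16 + 128 + 1024, so 56^1180 ≡ 75·64·29·33·40 ≡ 11 (mod 83).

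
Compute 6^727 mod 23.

6

By repeated squaring mod 23: 6^1≡6, 6^2≡13, 6^4≡8, 6^8≡18, 6^16≡2, 6^32≡4, 6^64≡16, 6^128≡3, 6^256≡9, 6^512≡12.
Since 727 = 1 + 2 + 4 + 16 + 64 + 128 + 512 in binary, 6^727 ≡ 6·13·8·2·16·3·12 ≡ 6 (mod 23).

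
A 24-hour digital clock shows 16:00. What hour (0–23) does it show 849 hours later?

1

849 − 35·24 = 9, so 849 ≡ 9 (mod 24).
(16 + 9) mod 24 = 1.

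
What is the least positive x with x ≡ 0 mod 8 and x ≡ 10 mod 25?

x ≡ 0 (mod 8) gives x ∈ {0, 8, 16, 24, 32, 40, 48, 56, …}.
The first of these with x mod 25 = 10 is 160.

160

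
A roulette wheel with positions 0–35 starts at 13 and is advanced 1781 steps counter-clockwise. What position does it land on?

1781 = 49·36 + 17, so 1781 mod 36 = 17.
(13 − 17) mod 36 = 32.

32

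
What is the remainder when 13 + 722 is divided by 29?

10

Dividing 722 by 29 gives quotient 24 and remainder 26.
(13 + 26) mod 29 = 10.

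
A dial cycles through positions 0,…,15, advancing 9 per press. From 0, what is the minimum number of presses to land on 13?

5

9⁻¹ ≡ 9 (mod 16) because 9·9 = 81 = 5·16 + 1.
Multiplying both sides by 9: x ≡ 9·13 = 117 ≡ 5 (mod 16).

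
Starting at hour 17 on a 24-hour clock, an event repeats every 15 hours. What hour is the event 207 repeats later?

207·15 = 3105.
3105 = 129·24 + 9, so 3105 mod 24 = 9.
(17 + 9) mod 24 = 2.

2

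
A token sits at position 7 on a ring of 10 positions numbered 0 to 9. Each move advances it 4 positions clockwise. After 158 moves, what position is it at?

158·4 = 632.
632 = 63·10 + 2, so 632 mod 10 = 2.
(7 + 2) mod 10 = 9.

9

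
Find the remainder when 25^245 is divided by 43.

Square-and-reduce mod 43: 25^1≡25, 25^2≡23, 25^4≡13, 25^8≡40, 25^16≡9, 25^32≡38, 25^64≡25, 25^128≡23.
245 = 1 + 4 + 16 + 32 + 64 + 128, so 25^245 ≡ 25·13·9·38·25·23 ≡ 6 (mod 43).

6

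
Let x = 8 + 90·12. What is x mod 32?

90·12 = 1080.
1080 = 33·32 + 24, so 1080 mod 32 = 24.
(8 + 24) mod 32 = 0.

0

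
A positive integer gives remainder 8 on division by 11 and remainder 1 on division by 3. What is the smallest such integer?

Since 3·4 ≡ 1 (mod 11), take x = 1 + 3·((8−1)·4 mod 11) = 1 + 3·6 = 19.
Check: 19 mod 11 = 8, 19 mod 3 = 1.

19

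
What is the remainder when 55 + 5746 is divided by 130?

Dividing 5746 by 130 gives quotient 44 and remainder 26.
(55 + 26) mod 130 = 81.

81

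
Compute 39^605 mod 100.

99

Successive squares of 39 mod 100: 39^1≡39, 39^2≡21, 39^4≡41, 39^8≡81, 39^16≡61, 39^32≡21, 39^64≡41, 39^128≡81, 39^256≡61, 39^512≡21.
Since 605 = 1 + 4 + 8 + 16 + 64 + 512 in binary, 39^605 ≡ 39·41·81·61·41·21 ≡ 99 (mod 100).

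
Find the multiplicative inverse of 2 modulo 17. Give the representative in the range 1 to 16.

17 = 8·2 + 1
2 = 2·1 + 0
Back-substituting gives 2·9 ≡ 1 (mod 17).

9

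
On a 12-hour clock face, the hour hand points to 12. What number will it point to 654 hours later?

6

654 − 54·12 = 6, so 654 ≡ 6 (mod 12).
12 + 6 → 6 on a 12-hour dial.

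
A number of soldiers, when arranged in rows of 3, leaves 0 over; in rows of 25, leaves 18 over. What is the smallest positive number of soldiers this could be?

Since 25·1 ≡ 1 (mod 3), take x = 18 + 25·((0−18)·1 mod 3) = 18 + 25·0 = 18.
Check: 18 mod 3 = 0, 18 mod 25 = 18.

18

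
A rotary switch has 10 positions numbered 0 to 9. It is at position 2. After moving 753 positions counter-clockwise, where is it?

9

753 = 75·10 + 3, so 753 mod 10 = 3.
(2 − 3) mod 10 = 9.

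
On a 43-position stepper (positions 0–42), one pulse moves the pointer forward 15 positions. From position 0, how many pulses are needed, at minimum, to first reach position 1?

23

15·23 = 345 = 8·43 + 1, so 15⁻¹ ≡ 23 (mod 43).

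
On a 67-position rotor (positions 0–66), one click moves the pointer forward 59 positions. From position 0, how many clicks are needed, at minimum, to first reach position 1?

25

59·25 = 1475 = 22·67 + 1, so 59⁻¹ ≡ 25 (mod 67).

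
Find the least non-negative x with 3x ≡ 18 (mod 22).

6

The inverse of 3 mod 22 is 15 (since 3·15 = 45 ≡ 1).
Multiplying both sides by 15: x ≡ 15·18 = 270 ≡ 6 (mod 22).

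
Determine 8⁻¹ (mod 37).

14

8·14 = 112 = 3·37 + 1, so 8⁻¹ ≡ 14 (mod 37).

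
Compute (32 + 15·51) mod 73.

67

15·51 = 765.
765 − 10·73 = 35, so 765 ≡ 35 (mod 73).
(32 + 35) mod 73 = 67.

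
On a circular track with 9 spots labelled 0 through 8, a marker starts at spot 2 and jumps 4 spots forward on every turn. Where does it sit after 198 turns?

2

198·4 = 792.
792 mod 9 = 0 (since 88·9 = 792).
(2 + 0) mod 9 = 2.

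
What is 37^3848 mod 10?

1

Last digits of 7^n: 7, 9, 3, 1 (period 4).
3848 leaves remainder 0 on division by 4, so 37^3848 ends in 1.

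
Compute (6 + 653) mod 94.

653 = 6·94 + 89, so 653 mod 94 = 89.
(6 + 89) mod 94 = 1.

1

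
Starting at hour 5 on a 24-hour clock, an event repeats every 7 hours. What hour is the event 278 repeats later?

7

278·7 = 1946.
1946 = 81·24 + 2, so 1946 mod 24 = 2.
(5 + 2) mod 24 = 7.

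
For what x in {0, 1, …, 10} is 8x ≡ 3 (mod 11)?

The inverse of 8 mod 11 is 7 (since 8·7 = 56 ≡ 1).
So x ≡ 7·3 = 21 ≡ 10 (mod 11).
Check: 8·10 = 80 = 7·11 + 3.

10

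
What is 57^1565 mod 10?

7

The units digit of 57^n cycles with period 4: 7, 9, 3, 1, …
1565 mod 4 = 1, so the last digit matches 7^1 = 7.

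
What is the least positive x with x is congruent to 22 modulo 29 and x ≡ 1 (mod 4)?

Since 4·22 ≡ 1 (mod 29), take x = 1 + 4·((22−1)·22 mod 29) = 1 + 4·27 = 109.
Check: 109 mod 29 = 22, 109 mod 4 = 1.

109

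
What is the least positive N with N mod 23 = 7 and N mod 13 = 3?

237

x ≡ 3 (mod 13) gives x ∈ {3, 16, 29, 42, 55, 68, 81, 94, …}.
The first of these with x mod 23 = 7 is 237.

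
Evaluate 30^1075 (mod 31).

Successive squares of 30 mod 31: 30^1≡30, 30^2≡1, 30^4≡1, 30^8≡1, 30^16≡1, 30^32≡1, 30^64≡1, 30^128≡1, 30^256≡1, 30^512≡1, 30^1024≡1.
Since 1075 = 1 + 2 + 16 + 32 + 1024 in binary, 30^1075 ≡ 30·1·1·1·1 ≡ 30 (mod 31).

30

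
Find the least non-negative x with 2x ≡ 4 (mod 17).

2

The inverse of 2 mod 17 is 9 (since 2·9 = 18 ≡ 1).
So x ≡ 9·4 = 36 ≡ 2 (mod 17).
Check: 2·2 = 4 = 0·17 + 4.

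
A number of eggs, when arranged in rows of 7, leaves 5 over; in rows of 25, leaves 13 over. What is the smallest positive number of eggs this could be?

x ≡ 5 (mod 7) gives x ∈ {5, 12, 19, 26, 33, 40, 47, 54, …}.
The first of these with x mod 25 = 13 is 138.

138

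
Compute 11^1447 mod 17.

3

Successive squares of 11 mod 17: 11^1≡11, 11^2≡2, 11^4≡4, 11^8≡16, 11^16≡1, 11^32≡1, 11^64≡1, 11^128≡1, 11^256≡1, 11^512≡1, 11^1024≡1.
1447 = 1 + 2 + 4 + 32 + 128 + 256 + 1024, so 11^1447 ≡ 11·2·4·1·1·1·1 ≡ 3 (mod 17).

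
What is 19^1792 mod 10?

Powers of 9 mod 10 repeat with period 2: 9, 1.
1792 mod 2 = 0, so the last digit matches 9^2 = 1.

1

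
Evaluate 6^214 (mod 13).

4

By repeated squaring mod 13: 6^1≡6, 6^2≡10, 6^4≡9, 6^8≡3, 6^16≡9, 6^32≡3, 6^64≡9, 6^128≡3.
214 = 2 + 4 + 16 + 64 + 128, so 6^214 ≡ 10·9·9·9·3 ≡ 4 (mod 13).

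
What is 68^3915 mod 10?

2

The units digit of 68^n cycles with period 4: 8, 4, 2, 6, …
3915 leaves remainder 3 on division by 4, so 68^3915 ends in 2.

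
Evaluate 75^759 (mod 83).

65

Square-and-reduce mod 83: 75^1≡75, 75^2≡64, 75^4≡29, 75^8≡11, 75^16≡38, 75^32≡33, 75^64≡10, 75^128≡17, 75^256≡40, 75^512≡23.
759 = 1 + 2 + 4 + 16 + 32 + 64 + 128 + 512, so 75^759 ≡ 75·64·29·38·33·10·17·23 ≡ 65 (mod 83).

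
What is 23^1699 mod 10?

Last digits of 3^n: 3, 9, 7, 1 (period 4).
1699 leaves remainder 3 on division by 4, so 23^1699 ends in 7.

7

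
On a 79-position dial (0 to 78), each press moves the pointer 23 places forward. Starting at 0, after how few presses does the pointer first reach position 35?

23⁻¹ ≡ 55 (mod 79) because 23·55 = 1265 = 16·79 + 1.
Multiplying both sides by 55: x ≡ 55·35 = 1925 ≡ 29 (mod 79).

29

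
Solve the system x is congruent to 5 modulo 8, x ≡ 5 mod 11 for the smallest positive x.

5

Since 11·3 ≡ 1 (mod 8), take x = 5 + 11·((5−5)·3 mod 8) = 5 + 11·0 = 5.
Check: 5 mod 8 = 5, 5 mod 11 = 5.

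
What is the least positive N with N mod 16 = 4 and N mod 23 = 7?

260

x ≡ 4 (mod 16) gives x ∈ {4, 20, 36, 52, 68, 84, 100, 116, …}.
The first of these with x mod 23 = 7 is 260.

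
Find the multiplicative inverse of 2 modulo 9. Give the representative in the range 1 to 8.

2·5 = 10 = 1·9 + 1, so 2⁻¹ ≡ 5 (mod 9).

5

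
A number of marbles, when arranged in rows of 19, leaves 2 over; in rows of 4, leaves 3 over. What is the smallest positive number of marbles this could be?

59

x ≡ 3 (mod 4) gives x ∈ {3, 7, 11, 15, 19, 23, 27, 31, …}.
The first of these with x mod 19 = 2 is 59.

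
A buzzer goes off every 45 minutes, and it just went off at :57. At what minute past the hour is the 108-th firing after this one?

57

108·45 = 4860.
4860 = 81·60 + 0, so 4860 mod 60 = 0.
(57 + 0) mod 60 = 57.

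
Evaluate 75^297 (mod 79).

Square-and-reduce mod 79: 75^1≡75, 75^2≡16, 75^4≡19, 75^8≡45, 75^16≡50, 75^32≡51, 75^64≡73, 75^128≡36, 75^256≡32.
297 = 1 + 8 + 32 + 256, so 75^297 ≡ 75·45·51·32 ≡ 41 (mod 79).

41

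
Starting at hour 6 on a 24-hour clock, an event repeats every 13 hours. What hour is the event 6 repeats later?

12

6·13 = 78.
78 − 3·24 = 6, so 78 ≡ 6 (mod 24).
(6 + 6) mod 24 = 12.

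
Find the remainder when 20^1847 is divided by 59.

36

Square-and-reduce mod 59: 20^1≡20, 20^2≡46, 20^4≡51, 20^8≡5, 20^16≡25, 20^32≡35, 20^64≡45, 20^128≡19, 20^256≡7, 20^512≡49, 20^1024≡41.
Since 1847 = 1 + 2 + 4 + 16 + 32 + 256 + 512 + 1024 in binary, 20^1847 ≡ 20·46·51·25·35·7·49·41 ≡ 36 (mod 59).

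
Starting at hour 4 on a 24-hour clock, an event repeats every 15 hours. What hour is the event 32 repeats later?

4

32·15 = 480.
480 − 20·24 = 0, so 480 ≡ 0 (mod 24).
(4 + 0) mod 24 = 4.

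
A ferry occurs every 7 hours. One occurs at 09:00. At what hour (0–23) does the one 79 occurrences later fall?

79·7 = 553.
553 − 23·24 = 1, so 553 ≡ 1 (mod 24).
(9 + 1) mod 24 = 10.

10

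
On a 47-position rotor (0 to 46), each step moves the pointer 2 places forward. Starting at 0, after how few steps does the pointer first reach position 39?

43

2⁻¹ ≡ 24 (mod 47) because 2·24 = 48 = 1·47 + 1.
So x ≡ 24·39 = 936 ≡ 43 (mod 47).
Check: 2·43 = 86 = 1·47 + 39.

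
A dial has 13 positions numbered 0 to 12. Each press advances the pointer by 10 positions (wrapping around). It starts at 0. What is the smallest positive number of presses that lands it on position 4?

3

The inverse of 10 mod 13 is 4 (since 10·4 = 40 ≡ 1).
So x ≡ 4·4 = 16 ≡ 3 (mod 13).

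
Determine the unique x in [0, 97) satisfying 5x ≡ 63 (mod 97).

32

The inverse of 5 mod 97 is 39 (since 5·39 = 195 ≡ 1).
So x ≡ 39·63 = 2457 ≡ 32 (mod 97).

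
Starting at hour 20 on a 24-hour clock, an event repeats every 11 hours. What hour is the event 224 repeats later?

12

224·11 = 2464.
Dividing 2464 by 24 gives quotient 102 and remainder 16.
(20 + 16) mod 24 = 12.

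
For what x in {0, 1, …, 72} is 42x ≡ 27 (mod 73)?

58

42⁻¹ ≡ 40 (mod 73) because 42·40 = 1680 = 23·73 + 1.
Multiplying both sides by 40: x ≡ 40·27 = 1080 ≡ 58 (mod 73).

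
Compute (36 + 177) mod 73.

67

177 = 2·73 + 31, so 177 mod 73 = 31.
(36 + 31) mod 73 = 67.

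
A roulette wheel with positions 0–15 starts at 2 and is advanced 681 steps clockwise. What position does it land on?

11

681 = 42·16 + 9, so 681 mod 16 = 9.
(2 + 9) mod 16 = 11.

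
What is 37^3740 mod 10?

1

Powers of 7 mod 10 repeat with period 4: 7, 9, 3, 1.
3740 leaves remainder 0 on division by 4, so 37^3740 ends in 1.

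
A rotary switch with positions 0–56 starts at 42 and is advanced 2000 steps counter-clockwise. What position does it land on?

37

2000 = 35·57 + 5, so 2000 mod 57 = 5.
(42 − 5) mod 57 = 37.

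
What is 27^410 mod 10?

9

Powers of 7 mod 10 repeat with period 4: 7, 9, 3, 1.
410 mod 4 = 2, so the last digit matches 7^2 = 9.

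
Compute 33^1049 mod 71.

Square-and-reduce mod 71: 33^1≡33, 33^2≡24, 33^4≡8, 33^8≡64, 33^16≡49, 33^32≡58, 33^64≡27, 33^128≡19, 33^256≡6, 33^512≡36, 33^1024≡18.
Since 1049 = 1 + 8 + 16 + 1024 in binary, 33^1049 ≡ 33·64·49·18 ≡ 28 (mod 71).

28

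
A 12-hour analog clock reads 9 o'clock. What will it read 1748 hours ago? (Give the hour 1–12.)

Dividing 1748 by 12 gives quotient 145 and remainder 8.
9 − 8 → 1 on a 12-hour dial.

1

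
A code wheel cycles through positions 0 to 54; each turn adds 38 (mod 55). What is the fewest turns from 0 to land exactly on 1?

42

55 = 1·38 + 17
38 = 2·17 + 4
17 = 4·4 + 1
4 = 4·1 + 0
Back-substituting gives 38·42 ≡ 1 (mod 55).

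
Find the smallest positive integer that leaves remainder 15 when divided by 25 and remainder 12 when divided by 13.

90

Since 13·2 ≡ 1 (mod 25), take x = 12 + 13·((15−12)·2 mod 25) = 12 + 13·6 = 90.
Check: 90 mod 25 = 15, 90 mod 13 = 12.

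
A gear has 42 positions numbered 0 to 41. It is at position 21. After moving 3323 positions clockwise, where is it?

26

3323 mod 42 = 5 (since 79·42 = 3318).
(21 + 5) mod 42 = 26.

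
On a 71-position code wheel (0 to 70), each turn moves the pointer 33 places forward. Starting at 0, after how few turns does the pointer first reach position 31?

The inverse of 33 mod 71 is 28 (since 33·28 = 924 ≡ 1).
Multiplying both sides by 28: x ≡ 28·31 = 868 ≡ 16 (mod 71).

16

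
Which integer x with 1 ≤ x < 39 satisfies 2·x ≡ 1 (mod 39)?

39 = 19·2 + 1
2 = 2·1 + 0
Back-substituting gives 2·20 ≡ 1 (mod 39).

20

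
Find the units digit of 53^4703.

The units digit of 53^n cycles with period 4: 3, 9, 7, 1, …
4703 mod 4 = 3, so the last digit matches 3^3 = 7.

7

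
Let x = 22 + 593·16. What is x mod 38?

593·16 = 9488.
Dividing 9488 by 38 gives quotient 249 and remainder 26.
(22 + 26) mod 38 = 10.

10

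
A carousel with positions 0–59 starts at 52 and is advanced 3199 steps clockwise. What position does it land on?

11

3199 mod 60 = 19 (since 53·60 = 3180).
(52 + 19) mod 60 = 11.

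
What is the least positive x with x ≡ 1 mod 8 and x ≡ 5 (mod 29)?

121

x ≡ 1 (mod 8) gives x ∈ {1, 9, 17, 25, 33, 41, 49, 57, …}.
The first of these with x mod 29 = 5 is 121.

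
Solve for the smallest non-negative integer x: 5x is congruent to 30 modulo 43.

6

5⁻¹ ≡ 26 (mod 43) because 5·26 = 130 = 3·43 + 1.
So x ≡ 26·30 = 780 ≡ 6 (mod 43).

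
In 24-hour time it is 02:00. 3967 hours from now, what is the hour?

9

3967 = 165·24 + 7, so 3967 mod 24 = 7.
(2 + 7) mod 24 = 9.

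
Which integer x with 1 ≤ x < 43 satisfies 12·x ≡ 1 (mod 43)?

12·18 = 216 = 5·43 + 1, so 12⁻¹ ≡ 18 (mod 43).

18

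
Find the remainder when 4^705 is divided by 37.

Successive squares of 4 mod 37: 4^1≡4, 4^2≡16, 4^4≡34, 4^8≡9, 4^16≡7, 4^32≡12, 4^64≡33, 4^128≡16, 4^256≡34, 4^512≡9.
Since 705 = 1 + 64 + 128 + 512 in binary, 4^705 ≡ 4·33·16·9 ≡ 27 (mod 37).

27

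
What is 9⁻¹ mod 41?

32

9·32 = 288 = 7·41 + 1, so 9⁻¹ ≡ 32 (mod 41).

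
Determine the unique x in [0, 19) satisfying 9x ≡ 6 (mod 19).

7

9⁻¹ ≡ 17 (mod 19) because 9·17 = 153 = 8·19 + 1.
So x ≡ 17·6 = 102 ≡ 7 (mod 19).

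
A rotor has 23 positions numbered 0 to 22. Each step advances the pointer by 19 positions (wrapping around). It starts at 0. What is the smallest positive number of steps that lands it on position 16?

19

19⁻¹ ≡ 17 (mod 23) because 19·17 = 323 = 14·23 + 1.
So x ≡ 17·16 = 272 ≡ 19 (mod 23).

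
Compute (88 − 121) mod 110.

77

121 mod 110 = 11 (since 1·110 = 110).
(88 − 11) mod 110 = 77.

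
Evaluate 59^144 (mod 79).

Square-and-reduce mod 79: 59^1≡59, 59^2≡5, 59^4≡25, 59^8≡72, 59^16≡49, 59^32≡31, 59^64≡13, 59^128≡11.
144 = 16 + 128, so 59^144 ≡ 49·11 ≡ 65 (mod 79).

65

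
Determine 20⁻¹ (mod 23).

23 = 1·20 + 3
20 = 6·3 + 2
3 = 1·2 + 1
2 = 2·1 + 0
Back-substituting gives 20·15 ≡ 1 (mod 23).

15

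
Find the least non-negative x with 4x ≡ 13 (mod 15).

The inverse of 4 mod 15 is 4 (since 4·4 = 16 ≡ 1).
Multiplying both sides by 4: x ≡ 4·13 = 52 ≡ 7 (mod 15).

7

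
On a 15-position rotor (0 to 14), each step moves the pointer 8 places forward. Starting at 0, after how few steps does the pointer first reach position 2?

4

8⁻¹ ≡ 2 (mod 15) because 8·2 = 16 = 1·15 + 1.
So x ≡ 2·2 = 4 ≡ 4 (mod 15).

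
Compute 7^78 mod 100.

49

Square-and-reduce mod 100: 7^1≡7, 7^2≡49, 7^4≡1, 7^8≡1, 7^16≡1, 7^32≡1, 7^64≡1.
78 = 2 + 4 + 8 + 64, so 7^78 ≡ 49·1·1·1 ≡ 49 (mod 100).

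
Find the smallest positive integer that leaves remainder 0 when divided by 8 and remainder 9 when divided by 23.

32

Since 23·7 ≡ 1 (mod 8), take x = 9 + 23·((0−9)·7 mod 8) = 9 + 23·1 = 32.
Check: 32 mod 8 = 0, 32 mod 23 = 9.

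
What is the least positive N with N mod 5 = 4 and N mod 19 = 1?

x ≡ 4 (mod 5) gives x ∈ {4, 9, 14, 19, 24, 29, 34, 39}.
The first of these with x mod 19 = 1 is 39.

39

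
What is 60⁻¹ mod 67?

67 = 1·60 + 7
60 = 8·7 + 4
7 = 1·4 + 3
4 = 1·3 + 1
3 = 3·1 + 0
Back-substituting gives 60·19 ≡ 1 (mod 67).

19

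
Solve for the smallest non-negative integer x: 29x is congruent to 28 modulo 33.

26

29⁻¹ ≡ 8 (mod 33) because 29·8 = 232 = 7·33 + 1.
So x ≡ 8·28 = 224 ≡ 26 (mod 33).
Check: 29·26 = 754 = 22·33 + 28.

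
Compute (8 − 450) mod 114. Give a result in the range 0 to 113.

14

450 = 3·114 + 108, so 450 mod 114 = 108.
(8 − 108) mod 114 = 14.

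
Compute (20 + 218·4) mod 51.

25

218·4 = 872.
872 mod 51 = 5 (since 17·51 = 867).
(20 + 5) mod 51 = 25.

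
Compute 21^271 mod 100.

21

By repeated squaring mod 100: 21^1≡21, 21^2≡41, 21^4≡81, 21^8≡61, 21^16≡21, 21^32≡41, 21^64≡81, 21^128≡61, 21^256≡21.
271 = 1 + 2 + 4 + 8 + 256, so 21^271 ≡ 21·41·81·61·21 ≡ 21 (mod 100).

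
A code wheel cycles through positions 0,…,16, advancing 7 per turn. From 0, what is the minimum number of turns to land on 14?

7⁻¹ ≡ 5 (mod 17) because 7·5 = 35 = 2·17 + 1.
Multiplying both sides by 5: x ≡ 5·14 = 70 ≡ 2 (mod 17).

2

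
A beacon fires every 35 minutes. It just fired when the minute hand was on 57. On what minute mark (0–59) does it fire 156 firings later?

57

156·35 = 5460.
Dividing 5460 by 60 gives quotient 91 and remainder 0.
(57 + 0) mod 60 = 57.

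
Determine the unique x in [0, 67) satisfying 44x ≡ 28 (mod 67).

25

44⁻¹ ≡ 32 (mod 67) because 44·32 = 1408 = 21·67 + 1.
Multiplying both sides by 32: x ≡ 32·28 = 896 ≡ 25 (mod 67).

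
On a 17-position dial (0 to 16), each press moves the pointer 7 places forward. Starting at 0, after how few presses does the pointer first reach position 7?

The inverse of 7 mod 17 is 5 (since 7·5 = 35 ≡ 1).
So x ≡ 5·7 = 35 ≡ 1 (mod 17).
Check: 7·1 = 7 = 0·17 + 7.

1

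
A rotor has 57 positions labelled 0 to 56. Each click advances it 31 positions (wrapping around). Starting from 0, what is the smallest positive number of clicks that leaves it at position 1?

57 = 1·31 + 26
31 = 1·26 + 5
26 = 5·5 + 1
5 = 5·1 + 0
Back-substituting gives 31·46 ≡ 1 (mod 57).

46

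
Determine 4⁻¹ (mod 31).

8

4·8 = 32 = 1·31 + 1, so 4⁻¹ ≡ 8 (mod 31).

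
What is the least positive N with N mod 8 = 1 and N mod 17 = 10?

x ≡ 1 (mod 8) gives x ∈ {1, 9, 17, 25, 33, 41, 49, 57, …}.
The first of these with x mod 17 = 10 is 129.

129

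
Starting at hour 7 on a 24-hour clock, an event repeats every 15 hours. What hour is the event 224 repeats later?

224·15 = 3360.
3360 = 140·24 + 0, so 3360 mod 24 = 0.
(7 + 0) mod 24 = 7.

7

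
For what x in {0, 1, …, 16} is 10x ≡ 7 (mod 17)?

16

10⁻¹ ≡ 12 (mod 17) because 10·12 = 120 = 7·17 + 1.
So x ≡ 12·7 = 84 ≡ 16 (mod 17).
Check: 10·16 = 160 = 9·17 + 7.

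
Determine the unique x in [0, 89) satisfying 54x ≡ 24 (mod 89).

The inverse of 54 mod 89 is 61 (since 54·61 = 3294 ≡ 1).
So x ≡ 61·24 = 1464 ≡ 40 (mod 89).

40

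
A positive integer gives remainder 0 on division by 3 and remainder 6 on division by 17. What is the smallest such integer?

6

x ≡ 0 (mod 3) gives x ∈ {0, 3, 6}.
The first of these with x mod 17 = 6 is 6.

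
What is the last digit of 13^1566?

Powers of 3 mod 10 repeat with period 4: 3, 9, 7, 1.
1566 mod 4 = 2, so the last digit matches 3^2 = 9.

9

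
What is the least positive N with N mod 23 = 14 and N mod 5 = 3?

x ≡ 3 (mod 5) gives x ∈ {3, 8, 13, 18, 23, 28, 33, 38, …}.
The first of these with x mod 23 = 14 is 83.

83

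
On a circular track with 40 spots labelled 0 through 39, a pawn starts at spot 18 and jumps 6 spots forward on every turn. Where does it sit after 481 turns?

24

481·6 = 2886.
2886 − 72·40 = 6, so 2886 ≡ 6 (mod 40).
(18 + 6) mod 40 = 24.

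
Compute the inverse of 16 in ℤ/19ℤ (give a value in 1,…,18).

6

16·6 = 96 = 5·19 + 1, so 16⁻¹ ≡ 6 (mod 19).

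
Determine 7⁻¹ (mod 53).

38

7·38 = 266 = 5·53 + 1, so 7⁻¹ ≡ 38 (mod 53).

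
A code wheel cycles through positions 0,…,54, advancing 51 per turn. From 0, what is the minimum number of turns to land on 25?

35

The inverse of 51 mod 55 is 41 (since 51·41 = 2091 ≡ 1).
So x ≡ 41·25 = 1025 ≡ 35 (mod 55).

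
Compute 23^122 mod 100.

By repeated squaring mod 100: 23^1≡23, 23^2≡29, 23^4≡41, 23^8≡81, 23^16≡61, 23^32≡21, 23^64≡41.
Since 122 = 2 + 8 + 16 + 32 + 64 in binary, 23^122 ≡ 29·81·61·21·41 ≡ 29 (mod 100).

29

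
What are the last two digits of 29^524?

By repeated squaring mod 100: 29^1≡29, 29^2≡41, 29^4≡81, 29^8≡61, 29^16≡21, 29^32≡41, 29^64≡81, 29^128≡61, 29^256≡21, 29^512≡41.
524 = 4 + 8 + 512, so 29^524 ≡ 81·61·41 ≡ 81 (mod 100).

81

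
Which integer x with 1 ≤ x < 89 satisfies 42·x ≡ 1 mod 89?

53

89 = 2·42 + 5
42 = 8·5 + 2
5 = 2·2 + 1
2 = 2·1 + 0
Back-substituting gives 42·53 ≡ 1 (mod 89).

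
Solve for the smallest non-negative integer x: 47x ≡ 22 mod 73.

16

The inverse of 47 mod 73 is 14 (since 47·14 = 658 ≡ 1).
So x ≡ 14·22 = 308 ≡ 16 (mod 73).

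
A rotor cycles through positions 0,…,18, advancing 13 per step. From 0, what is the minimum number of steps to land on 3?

13⁻¹ ≡ 3 (mod 19) because 13·3 = 39 = 2·19 + 1.
So x ≡ 3·3 = 9 ≡ 9 (mod 19).

9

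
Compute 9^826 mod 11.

9

Square-and-reduce mod 11: 9^1≡9, 9^2≡4, 9^4≡5, 9^8≡3, 9^16≡9, 9^32≡4, 9^64≡5, 9^128≡3, 9^256≡9, 9^512≡4.
826 = 2 + 8 + 16 + 32 + 256 + 512, so 9^826 ≡ 4·3·9·4·9·4 ≡ 9 (mod 11).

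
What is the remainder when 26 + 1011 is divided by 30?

17

1011 = 33·30 + 21, so 1011 mod 30 = 21.
(26 + 21) mod 30 = 17.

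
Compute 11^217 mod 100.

71

Successive squares of 11 mod 100: 11^1≡11, 11^2≡21, 11^4≡41, 11^8≡81, 11^16≡61, 11^32≡21, 11^64≡41, 11^128≡81.
217 = 1 + 8 + 16 + 64 + 128, so 11^217 ≡ 11·81·61·41·81 ≡ 71 (mod 100).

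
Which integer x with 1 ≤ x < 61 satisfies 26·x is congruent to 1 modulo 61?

54

26·54 = 1404 = 23·61 + 1, so 26⁻¹ ≡ 54 (mod 61).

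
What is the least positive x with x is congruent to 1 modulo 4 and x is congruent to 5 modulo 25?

5

x ≡ 1 (mod 4) gives x ∈ {1, 5}.
The first of these with x mod 25 = 5 is 5.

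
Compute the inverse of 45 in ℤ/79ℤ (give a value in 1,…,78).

79 = 1·45 + 34
45 = 1·34 + 11
34 = 3·11 + 1
11 = 11·1 + 0
Back-substituting gives 45·72 ≡ 1 (mod 79).

72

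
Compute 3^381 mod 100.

Square-and-reduce mod 100: 3^1≡3, 3^2≡9, 3^4≡81, 3^8≡61, 3^16≡21, 3^32≡41, 3^64≡81, 3^128≡61, 3^256≡21.
Since 381 = 1 + 4 + 8 + 16 + 32 + 64 + 256 in binary, 3^381 ≡ 3·81·61·21·41·81·21 ≡ 3 (mod 100).

3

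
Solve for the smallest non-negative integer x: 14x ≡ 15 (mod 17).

14⁻¹ ≡ 11 (mod 17) because 14·11 = 154 = 9·17 + 1.
Multiplying both sides by 11: x ≡ 11·15 = 165 ≡ 12 (mod 17).
Check: 14·12 = 168 = 9·17 + 15.

12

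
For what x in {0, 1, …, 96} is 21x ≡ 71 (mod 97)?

8

21⁻¹ ≡ 37 (mod 97) because 21·37 = 777 = 8·97 + 1.
Multiplying both sides by 37: x ≡ 37·71 = 2627 ≡ 8 (mod 97).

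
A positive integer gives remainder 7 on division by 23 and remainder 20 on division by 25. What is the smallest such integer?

x ≡ 7 (mod 23) gives x ∈ {7, 30, 53, 76, 99, 122, 145}.
The first of these with x mod 25 = 20 is 145.

145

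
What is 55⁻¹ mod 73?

73 = 1·55 + 18
55 = 3·18 + 1
18 = 18·1 + 0
Back-substituting gives 55·4 ≡ 1 (mod 73).

4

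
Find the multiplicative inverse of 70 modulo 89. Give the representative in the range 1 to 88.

89 = 1·70 + 19
70 = 3·19 + 13
19 = 1·13 + 6
13 = 2·6 + 1
6 = 6·1 + 0
Back-substituting gives 70·14 ≡ 1 (mod 89).

14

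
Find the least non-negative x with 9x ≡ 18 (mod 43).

2

The inverse of 9 mod 43 is 24 (since 9·24 = 216 ≡ 1).
So x ≡ 24·18 = 432 ≡ 2 (mod 43).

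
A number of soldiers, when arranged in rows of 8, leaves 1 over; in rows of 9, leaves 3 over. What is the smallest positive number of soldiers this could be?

Since 9·1 ≡ 1 (mod 8), take x = 3 + 9·((1−3)·1 mod 8) = 3 + 9·6 = 57.
Check: 57 mod 8 = 1, 57 mod 9 = 3.

57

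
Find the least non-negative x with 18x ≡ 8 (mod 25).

6

The inverse of 18 mod 25 is 7 (since 18·7 = 126 ≡ 1).
So x ≡ 7·8 = 56 ≡ 6 (mod 25).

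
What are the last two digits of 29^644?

Square-and-reduce mod 100: 29^1≡29, 29^2≡41, 29^4≡81, 29^8≡61, 29^16≡21, 29^32≡41, 29^64≡81, 29^128≡61, 29^256≡21, 29^512≡41.
644 = 4 + 128 + 512, so 29^644 ≡ 81·61·41 ≡ 81 (mod 100).

81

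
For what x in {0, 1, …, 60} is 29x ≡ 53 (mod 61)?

The inverse of 29 mod 61 is 40 (since 29·40 = 1160 ≡ 1).
So x ≡ 40·53 = 2120 ≡ 46 (mod 61).

46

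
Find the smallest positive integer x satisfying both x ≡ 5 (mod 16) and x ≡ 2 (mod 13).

197

Since 13·5 ≡ 1 (mod 16), take x = 2 + 13·((5−2)·5 mod 16) = 2 + 13·15 = 197.
Check: 197 mod 16 = 5, 197 mod 13 = 2.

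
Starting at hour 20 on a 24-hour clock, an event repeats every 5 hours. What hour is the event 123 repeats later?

123·5 = 615.
615 mod 24 = 15 (since 25·24 = 600).
(20 + 15) mod 24 = 11.

11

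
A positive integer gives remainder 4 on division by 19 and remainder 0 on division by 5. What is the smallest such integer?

80

Since 5·4 ≡ 1 (mod 19), take x = 0 + 5·((4−0)·4 mod 19) = 0 + 5·16 = 80.
Check: 80 mod 19 = 4, 80 mod 5 = 0.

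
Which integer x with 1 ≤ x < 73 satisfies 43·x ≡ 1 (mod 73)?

43·17 = 731 = 10·73 + 1, so 43⁻¹ ≡ 17 (mod 73).

17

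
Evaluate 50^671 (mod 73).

6

Square-and-reduce mod 73: 50^1≡50, 50^2≡18, 50^4≡32, 50^8≡2, 50^16≡4, 50^32≡16, 50^64≡37, 50^128≡55, 50^256≡32, 50^512≡2.
671 = 1 + 2 + 4 + 8 + 16 + 128 + 512, so 50^671 ≡ 50·18·32·2·4·55·2 ≡ 6 (mod 73).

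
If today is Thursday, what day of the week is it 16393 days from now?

Dividing 16393 by 7 gives quotient 2341 and remainder 6.
Thursday + 6 days → Wednesday.

Wednesday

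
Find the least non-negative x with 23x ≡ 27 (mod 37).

The inverse of 23 mod 37 is 29 (since 23·29 = 667 ≡ 1).
So x ≡ 29·27 = 783 ≡ 6 (mod 37).
Check: 23·6 = 138 = 3·37 + 27.

6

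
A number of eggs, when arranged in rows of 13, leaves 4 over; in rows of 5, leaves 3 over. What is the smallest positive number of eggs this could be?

x ≡ 3 (mod 5) gives x ∈ {3, 8, 13, 18, 23, 28, 33, 38, …}.
The first of these with x mod 13 = 4 is 43.

43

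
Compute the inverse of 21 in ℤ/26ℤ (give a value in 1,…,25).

21·5 = 105 = 4·26 + 1, so 21⁻¹ ≡ 5 (mod 26).

5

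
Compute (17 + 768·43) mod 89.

768·43 = 33024.
33024 = 371·89 + 5, so 33024 mod 89 = 5.
(17 + 5) mod 89 = 22.

22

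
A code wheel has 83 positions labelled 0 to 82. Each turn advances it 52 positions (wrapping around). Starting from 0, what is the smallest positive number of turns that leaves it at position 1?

8

52·8 = 416 = 5·83 + 1, so 52⁻¹ ≡ 8 (mod 83).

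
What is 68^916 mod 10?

The units digit of 68^n cycles with period 4: 8, 4, 2, 6, …
916 leaves remainder 0 on division by 4, so 68^916 ends in 6.

6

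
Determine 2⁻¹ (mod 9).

9 = 4·2 + 1
2 = 2·1 + 0
Back-substituting gives 2·5 ≡ 1 (mod 9).

5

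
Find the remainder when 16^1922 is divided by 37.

33

Successive squares of 16 mod 37: 16^1≡16, 16^2≡34, 16^4≡9, 16^8≡7, 16^16≡12, 16^32≡33, 16^64≡16, 16^128≡34, 16^256≡9, 16^512≡7, 16^1024≡12.
1922 = 2 + 128 + 256 + 512 + 1024, so 16^1922 ≡ 34·34·9·7·12 ≡ 33 (mod 37).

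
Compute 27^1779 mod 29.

Successive squares of 27 mod 29: 27^1≡27, 27^2≡4, 27^4≡16, 27^8≡24, 27^16≡25, 27^32≡16, 27^64≡24, 27^128≡25, 27^256≡16, 27^512≡24, 27^1024≡25.
1779 = 1 + 2 + 16 + 32 + 64 + 128 + 512 + 1024, so 27^1779 ≡ 27·4·25·16·24·25·24·25 ≡ 2 (mod 29).

2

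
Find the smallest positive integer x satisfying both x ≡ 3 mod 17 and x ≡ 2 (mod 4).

54

Since 4·13 ≡ 1 (mod 17), take x = 2 + 4·((3−2)·13 mod 17) = 2 + 4·13 = 54.
Check: 54 mod 17 = 3, 54 mod 4 = 2.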